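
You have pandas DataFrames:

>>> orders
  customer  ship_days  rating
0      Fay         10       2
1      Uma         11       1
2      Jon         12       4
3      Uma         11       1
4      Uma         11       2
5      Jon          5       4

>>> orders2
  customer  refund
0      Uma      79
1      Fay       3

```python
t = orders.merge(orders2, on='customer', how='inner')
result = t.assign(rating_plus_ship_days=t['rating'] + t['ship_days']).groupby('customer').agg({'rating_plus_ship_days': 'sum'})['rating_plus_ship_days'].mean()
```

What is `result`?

24.5

merge on 'customer' (how='inner') → 4 rows:
  customer  ship_days  rating  refund
0      Fay         10       2       3
1      Uma         11       1      79
2      Uma         11       1      79
3      Uma         11       2      79
add column rating_plus_ship_days = t['rating'] + t['ship_days']:
  customer  ship_days  rating  refund  rating_plus_ship_days
0      Fay         10       2       3                     12
1      Uma         11       1      79                     12
2      Uma         11       1      79                     12
3      Uma         11       2      79                     13
group by customer, sum of rating_plus_ship_days:
          rating_plus_ship_days
customer                       
Fay                          12
Uma                          37
Taking the mean of column 'rating_plus_ship_days' gives 24.5.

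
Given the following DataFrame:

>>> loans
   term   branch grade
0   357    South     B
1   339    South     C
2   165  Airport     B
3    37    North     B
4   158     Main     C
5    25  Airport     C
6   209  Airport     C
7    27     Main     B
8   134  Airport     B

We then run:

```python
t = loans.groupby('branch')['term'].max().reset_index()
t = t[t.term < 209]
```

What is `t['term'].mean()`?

group by branch, max of term:
branch
Airport    209
Main       158
North       37
South      357
Name: term, dtype: int64
reset_index():
    branch  term
0  Airport   209
1     Main   158
2    North    37
3    South   357
filter rows where term < 209:
  branch  term
1   Main   158
2  North    37
Then the mean of column 'term': 97.5

97.5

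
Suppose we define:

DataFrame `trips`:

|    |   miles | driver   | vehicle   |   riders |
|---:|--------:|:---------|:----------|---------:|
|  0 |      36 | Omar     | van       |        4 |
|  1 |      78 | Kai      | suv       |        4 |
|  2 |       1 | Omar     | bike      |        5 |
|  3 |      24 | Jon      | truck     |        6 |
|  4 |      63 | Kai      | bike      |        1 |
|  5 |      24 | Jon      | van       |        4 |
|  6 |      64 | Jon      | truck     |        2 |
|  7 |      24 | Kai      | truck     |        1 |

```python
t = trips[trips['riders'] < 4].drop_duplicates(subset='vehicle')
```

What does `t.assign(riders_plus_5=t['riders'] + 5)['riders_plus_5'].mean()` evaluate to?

filter rows where riders < 4:
   miles driver vehicle  riders
4     63    Kai    bike       1
6     64    Jon   truck       2
7     24    Kai   truck       1
drop duplicate vehicle (keep=first):
   miles driver vehicle  riders
4     63    Kai    bike       1
6     64    Jon   truck       2
add column riders_plus_5 = t['riders'] + 5:
   miles driver vehicle  riders  riders_plus_5
4     63    Kai    bike       1              6
6     64    Jon   truck       2              7
mean of column 'riders_plus_5' → 6.5

6.5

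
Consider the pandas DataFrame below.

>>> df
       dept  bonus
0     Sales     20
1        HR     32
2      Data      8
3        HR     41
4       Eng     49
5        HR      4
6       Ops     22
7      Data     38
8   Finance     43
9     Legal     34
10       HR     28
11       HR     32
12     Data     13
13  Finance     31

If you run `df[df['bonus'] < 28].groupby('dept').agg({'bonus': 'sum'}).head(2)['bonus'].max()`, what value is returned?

21

filter rows where bonus < 28:
     dept  bonus
0   Sales     20
2    Data      8
5      HR      4
6     Ops     22
12   Data     13
group by dept, sum of bonus:
       bonus
dept        
Data      21
HR         4
Ops       22
Sales     20
take first 2 rows:
      bonus
dept       
Data     21
HR        4
The max of column 'bonus' is 21.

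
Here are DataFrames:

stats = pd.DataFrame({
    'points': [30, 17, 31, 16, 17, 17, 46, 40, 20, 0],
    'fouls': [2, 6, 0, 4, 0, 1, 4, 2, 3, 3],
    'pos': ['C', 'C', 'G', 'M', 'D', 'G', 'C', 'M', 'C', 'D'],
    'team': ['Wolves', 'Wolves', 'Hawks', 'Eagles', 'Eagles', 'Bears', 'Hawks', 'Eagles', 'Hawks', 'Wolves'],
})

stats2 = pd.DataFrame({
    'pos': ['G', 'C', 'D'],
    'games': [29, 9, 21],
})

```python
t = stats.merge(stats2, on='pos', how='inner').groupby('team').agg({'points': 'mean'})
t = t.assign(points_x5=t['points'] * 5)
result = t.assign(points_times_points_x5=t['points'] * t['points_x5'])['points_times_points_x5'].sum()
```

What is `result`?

merge on 'pos' (how='inner') → 8 rows:
   points  fouls pos    team  games
0      30      2   C  Wolves      9
1      17      6   C  Wolves      9
2      31      0   G   Hawks     29
3      17      0   D  Eagles     21
4      17      1   G   Bears     29
5      46      4   C   Hawks      9
6      20      3   C   Hawks      9
7       0      3   D  Wolves     21
group by team, mean of points:
           points
team             
Bears   17.000000
Eagles  17.000000
Hawks   32.333333
Wolves  15.666667
add column points_x5 = t['points'] * 5:
           points   points_x5
team                         
Bears   17.000000   85.000000
Eagles  17.000000   85.000000
Hawks   32.333333  161.666667
Wolves  15.666667   78.333333
add column points_times_points_x5 = t['points'] * t['points_x5']:
           points   points_x5  points_times_points_x5
team                                                 
Bears   17.000000   85.000000             1445.000000
Eagles  17.000000   85.000000             1445.000000
Hawks   32.333333  161.666667             5227.222222
Wolves  15.666667   78.333333             1227.222222
sum of column 'points_times_points_x5' → 9344.44444444

9344.44444444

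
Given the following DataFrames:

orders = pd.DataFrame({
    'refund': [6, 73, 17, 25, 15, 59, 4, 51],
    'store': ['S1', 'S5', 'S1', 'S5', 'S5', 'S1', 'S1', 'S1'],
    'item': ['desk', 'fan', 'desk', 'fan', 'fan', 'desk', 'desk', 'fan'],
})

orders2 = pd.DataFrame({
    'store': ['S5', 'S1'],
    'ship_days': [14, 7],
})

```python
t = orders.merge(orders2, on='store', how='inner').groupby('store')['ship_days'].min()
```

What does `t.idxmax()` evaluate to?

merge on 'store' (how='inner') → 8 rows:
   refund store  item  ship_days
0       6    S1  desk          7
1      73    S5   fan         14
2      17    S1  desk          7
3      25    S5   fan         14
4      15    S5   fan         14
5      59    S1  desk          7
6       4    S1  desk          7
7      51    S1   fan          7
group by store, min of ship_days:
store
S1     7
S5    14
Name: ship_days, dtype: int64

S5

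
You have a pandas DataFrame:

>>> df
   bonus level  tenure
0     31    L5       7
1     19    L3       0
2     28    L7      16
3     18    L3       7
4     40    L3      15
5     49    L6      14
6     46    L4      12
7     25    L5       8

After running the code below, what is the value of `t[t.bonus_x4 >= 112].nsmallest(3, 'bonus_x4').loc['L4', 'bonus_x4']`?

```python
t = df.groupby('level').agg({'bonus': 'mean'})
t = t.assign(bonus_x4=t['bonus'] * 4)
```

group by level, mean of bonus:
           bonus
level           
L3     25.666667
L4     46.000000
L5     28.000000
L6     49.000000
L7     28.000000
add column bonus_x4 = t['bonus'] * 4:
           bonus    bonus_x4
level                       
L3     25.666667  102.666667
L4     46.000000  184.000000
L5     28.000000  112.000000
L6     49.000000  196.000000
L7     28.000000  112.000000
filter rows where bonus_x4 >= 112:
       bonus  bonus_x4
level                 
L4      46.0     184.0
L5      28.0     112.0
L6      49.0     196.0
L7      28.0     112.0
take 3 rows with smallest bonus_x4:
       bonus  bonus_x4
level                 
L5      28.0     112.0
L7      28.0     112.0
L4      46.0     184.0
Hence 184.0.

184.0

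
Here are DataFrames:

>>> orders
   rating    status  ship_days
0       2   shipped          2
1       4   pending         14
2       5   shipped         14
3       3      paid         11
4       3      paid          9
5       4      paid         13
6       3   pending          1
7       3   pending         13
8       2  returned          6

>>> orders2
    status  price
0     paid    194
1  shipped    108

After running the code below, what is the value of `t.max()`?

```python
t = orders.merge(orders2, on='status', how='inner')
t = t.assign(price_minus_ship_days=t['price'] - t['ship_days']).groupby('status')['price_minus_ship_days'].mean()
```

merge on 'status' (how='inner') → 5 rows:
   rating   status  ship_days  price
0       2  shipped          2    108
1       5  shipped         14    108
2       3     paid         11    194
3       3     paid          9    194
4       4     paid         13    194
add column price_minus_ship_days = t['price'] - t['ship_days']:
   rating   status  ship_days  price  price_minus_ship_days
0       2  shipped          2    108                    106
1       5  shipped         14    108                     94
2       3     paid         11    194                    183
3       3     paid          9    194                    185
4       4     paid         13    194                    181
group by status, mean of price_minus_ship_days:
status
paid       183.0
shipped    100.0
Name: price_minus_ship_days, dtype: float64
max of the resulting series → 183.0

183.0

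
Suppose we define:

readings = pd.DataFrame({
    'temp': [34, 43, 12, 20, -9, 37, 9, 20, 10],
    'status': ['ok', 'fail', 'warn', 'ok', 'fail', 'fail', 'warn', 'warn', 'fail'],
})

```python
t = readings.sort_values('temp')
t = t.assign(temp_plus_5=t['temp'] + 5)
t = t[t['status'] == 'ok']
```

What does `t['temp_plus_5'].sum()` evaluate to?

64

sort by temp:
   temp status
4    -9   fail
6     9   warn
8    10   fail
2    12   warn
3    20     ok
7    20   warn
0    34     ok
5    37   fail
1    43   fail
add column temp_plus_5 = t['temp'] + 5:
   temp status  temp_plus_5
4    -9   fail           -4
6     9   warn           14
8    10   fail           15
2    12   warn           17
3    20     ok           25
7    20   warn           25
0    34     ok           39
5    37   fail           42
1    43   fail           48
filter rows where status == 'ok':
   temp status  temp_plus_5
3    20     ok           25
0    34     ok           39
Reading off the sum of column 'temp_plus_5', we get 64.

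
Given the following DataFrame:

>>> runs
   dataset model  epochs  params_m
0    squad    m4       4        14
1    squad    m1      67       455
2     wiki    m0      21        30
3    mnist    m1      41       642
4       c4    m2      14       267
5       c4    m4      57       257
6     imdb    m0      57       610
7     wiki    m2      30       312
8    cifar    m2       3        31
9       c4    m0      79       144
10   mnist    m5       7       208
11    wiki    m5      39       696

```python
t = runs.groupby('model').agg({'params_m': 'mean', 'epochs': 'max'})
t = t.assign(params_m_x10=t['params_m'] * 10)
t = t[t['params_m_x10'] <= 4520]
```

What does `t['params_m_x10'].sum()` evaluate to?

group by model: mean(params_m), max(epochs):
         params_m  epochs
model                    
m0     261.333333      79
m1     548.500000      67
m2     203.333333      30
m4     135.500000      57
m5     452.000000      39
add column params_m_x10 = t['params_m'] * 10:
         params_m  epochs  params_m_x10
model                                  
m0     261.333333      79   2613.333333
m1     548.500000      67   5485.000000
m2     203.333333      30   2033.333333
m4     135.500000      57   1355.000000
m5     452.000000      39   4520.000000
filter rows where params_m_x10 <= 4520:
         params_m  epochs  params_m_x10
model                                  
m0     261.333333      79   2613.333333
m2     203.333333      30   2033.333333
m4     135.500000      57   1355.000000
m5     452.000000      39   4520.000000

10521.6666667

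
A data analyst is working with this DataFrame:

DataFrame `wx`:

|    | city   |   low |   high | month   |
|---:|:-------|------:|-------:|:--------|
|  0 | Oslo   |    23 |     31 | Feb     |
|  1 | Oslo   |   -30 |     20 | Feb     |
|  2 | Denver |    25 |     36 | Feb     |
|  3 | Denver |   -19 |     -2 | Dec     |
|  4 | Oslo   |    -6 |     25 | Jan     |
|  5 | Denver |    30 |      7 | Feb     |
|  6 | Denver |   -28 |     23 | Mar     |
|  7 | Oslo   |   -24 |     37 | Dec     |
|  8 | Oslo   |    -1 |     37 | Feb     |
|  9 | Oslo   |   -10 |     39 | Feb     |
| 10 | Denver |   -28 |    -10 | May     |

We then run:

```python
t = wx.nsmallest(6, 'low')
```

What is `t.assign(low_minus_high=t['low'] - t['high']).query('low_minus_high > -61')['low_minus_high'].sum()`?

-185

take 6 rows with smallest low:
      city  low  high month
1     Oslo  -30    20   Feb
6   Denver  -28    23   Mar
10  Denver  -28   -10   May
7     Oslo  -24    37   Dec
3   Denver  -19    -2   Dec
9     Oslo  -10    39   Feb
add column low_minus_high = t['low'] - t['high']:
      city  low  high month  low_minus_high
1     Oslo  -30    20   Feb             -50
6   Denver  -28    23   Mar             -51
10  Denver  -28   -10   May             -18
7     Oslo  -24    37   Dec             -61
3   Denver  -19    -2   Dec             -17
9     Oslo  -10    39   Feb             -49
filter rows where low_minus_high > -61:
      city  low  high month  low_minus_high
1     Oslo  -30    20   Feb             -50
6   Denver  -28    23   Mar             -51
10  Denver  -28   -10   May             -18
3   Denver  -19    -2   Dec             -17
9     Oslo  -10    39   Feb             -49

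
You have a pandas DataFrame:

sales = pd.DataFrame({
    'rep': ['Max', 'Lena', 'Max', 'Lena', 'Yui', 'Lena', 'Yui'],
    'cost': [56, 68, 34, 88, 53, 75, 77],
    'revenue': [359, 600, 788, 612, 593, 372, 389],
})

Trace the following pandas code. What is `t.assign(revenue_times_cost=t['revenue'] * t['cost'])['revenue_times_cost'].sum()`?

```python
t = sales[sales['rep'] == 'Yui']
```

filter rows where rep == 'Yui':
   rep  cost  revenue
4  Yui    53      593
6  Yui    77      389
add column revenue_times_cost = t['revenue'] * t['cost']:
   rep  cost  revenue  revenue_times_cost
4  Yui    53      593               31429
6  Yui    77      389               29953
sum of column 'revenue_times_cost' → 61382

61382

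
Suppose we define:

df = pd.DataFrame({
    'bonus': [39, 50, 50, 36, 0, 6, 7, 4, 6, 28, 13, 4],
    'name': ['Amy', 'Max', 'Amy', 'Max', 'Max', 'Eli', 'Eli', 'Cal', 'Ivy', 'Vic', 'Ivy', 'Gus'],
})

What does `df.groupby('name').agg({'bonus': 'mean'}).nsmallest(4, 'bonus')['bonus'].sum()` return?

group by name, mean of bonus:
          bonus
name           
Amy   44.500000
Cal    4.000000
Eli    6.500000
Gus    4.000000
Ivy    9.500000
Max   28.666667
Vic   28.000000
take 4 rows with smallest bonus:
      bonus
name       
Cal     4.0
Gus     4.0
Eli     6.5
Ivy     9.5
The sum of column 'bonus' is 24.0.

24.0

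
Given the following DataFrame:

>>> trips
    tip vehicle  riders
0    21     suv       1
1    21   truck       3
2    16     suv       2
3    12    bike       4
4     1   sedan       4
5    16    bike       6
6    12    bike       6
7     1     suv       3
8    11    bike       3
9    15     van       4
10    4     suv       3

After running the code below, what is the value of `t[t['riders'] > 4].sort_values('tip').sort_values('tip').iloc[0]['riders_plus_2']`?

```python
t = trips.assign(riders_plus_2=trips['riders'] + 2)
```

8

add column riders_plus_2 = trips['riders'] + 2:
    tip vehicle  riders  riders_plus_2
0    21     suv       1              3
1    21   truck       3              5
2    16     suv       2              4
3    12    bike       4              6
4     1   sedan       4              6
5    16    bike       6              8
6    12    bike       6              8
7     1     suv       3              5
8    11    bike       3              5
9    15     van       4              6
10    4     suv       3              5
filter rows where riders > 4:
   tip vehicle  riders  riders_plus_2
5   16    bike       6              8
6   12    bike       6              8
sort by tip:
   tip vehicle  riders  riders_plus_2
6   12    bike       6              8
5   16    bike       6              8
sort by tip:
   tip vehicle  riders  riders_plus_2
6   12    bike       6              8
5   16    bike       6              8
value at position 0, column 'riders_plus_2' → 8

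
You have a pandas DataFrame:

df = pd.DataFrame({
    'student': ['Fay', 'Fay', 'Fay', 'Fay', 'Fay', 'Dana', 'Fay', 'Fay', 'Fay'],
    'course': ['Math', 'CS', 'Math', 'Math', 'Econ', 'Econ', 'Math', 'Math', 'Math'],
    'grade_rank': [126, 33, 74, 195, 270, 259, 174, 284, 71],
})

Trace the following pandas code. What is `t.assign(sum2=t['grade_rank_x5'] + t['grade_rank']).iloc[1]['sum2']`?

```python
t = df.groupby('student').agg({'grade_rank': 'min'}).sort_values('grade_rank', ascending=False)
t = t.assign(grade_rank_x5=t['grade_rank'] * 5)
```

group by student, min of grade_rank:
         grade_rank
student            
Dana            259
Fay              33
sort by grade_rank descending:
         grade_rank
student            
Dana            259
Fay              33
add column grade_rank_x5 = t['grade_rank'] * 5:
         grade_rank  grade_rank_x5
student                           
Dana            259           1295
Fay              33            165
add column sum2 = t['grade_rank_x5'] + t['grade_rank']:
         grade_rank  grade_rank_x5  sum2
student                                 
Dana            259           1295  1554
Fay              33            165   198
Hence 198.

198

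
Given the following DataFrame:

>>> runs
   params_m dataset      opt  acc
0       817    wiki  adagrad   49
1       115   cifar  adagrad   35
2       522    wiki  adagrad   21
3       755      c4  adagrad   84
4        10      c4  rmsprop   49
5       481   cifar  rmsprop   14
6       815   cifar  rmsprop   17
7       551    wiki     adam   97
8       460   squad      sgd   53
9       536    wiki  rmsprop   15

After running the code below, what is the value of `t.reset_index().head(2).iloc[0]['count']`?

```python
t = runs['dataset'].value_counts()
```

4

value_counts of dataset:
dataset
wiki     4
cifar    3
c4       2
squad    1
Name: count, dtype: int64
reset_index():
  dataset  count
0    wiki      4
1   cifar      3
2      c4      2
3   squad      1
take first 2 rows:
  dataset  count
0    wiki      4
1   cifar      3
The value at position 0, column 'count' is 4.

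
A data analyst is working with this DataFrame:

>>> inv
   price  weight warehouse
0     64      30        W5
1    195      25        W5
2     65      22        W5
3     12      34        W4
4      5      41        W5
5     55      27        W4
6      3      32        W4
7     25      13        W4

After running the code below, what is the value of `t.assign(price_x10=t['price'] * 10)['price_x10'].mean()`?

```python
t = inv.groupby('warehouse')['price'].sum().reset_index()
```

2120.0

group by warehouse, sum of price:
warehouse
W4     95
W5    329
Name: price, dtype: int64
reset_index():
  warehouse  price
0        W4     95
1        W5    329
add column price_x10 = t['price'] * 10:
  warehouse  price  price_x10
0        W4     95        950
1        W5    329       3290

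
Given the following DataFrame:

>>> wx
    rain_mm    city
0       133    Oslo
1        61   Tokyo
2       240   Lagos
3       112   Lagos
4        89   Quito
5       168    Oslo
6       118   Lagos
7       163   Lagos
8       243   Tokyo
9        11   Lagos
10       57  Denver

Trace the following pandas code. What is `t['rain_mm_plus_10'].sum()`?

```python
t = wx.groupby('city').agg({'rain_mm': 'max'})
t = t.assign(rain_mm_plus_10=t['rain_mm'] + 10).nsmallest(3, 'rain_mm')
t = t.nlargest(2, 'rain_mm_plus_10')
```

277

group by city, max of rain_mm:
        rain_mm
city           
Denver       57
Lagos       240
Oslo        168
Quito        89
Tokyo       243
add column rain_mm_plus_10 = t['rain_mm'] + 10:
        rain_mm  rain_mm_plus_10
city                            
Denver       57               67
Lagos       240              250
Oslo        168              178
Quito        89               99
Tokyo       243              253
take 3 rows with smallest rain_mm:
        rain_mm  rain_mm_plus_10
city                            
Denver       57               67
Quito        89               99
Oslo        168              178
take 2 rows with largest rain_mm_plus_10:
       rain_mm  rain_mm_plus_10
city                           
Oslo       168              178
Quito       89               99
Finally, sum of column 'rain_mm_plus_10' = 277.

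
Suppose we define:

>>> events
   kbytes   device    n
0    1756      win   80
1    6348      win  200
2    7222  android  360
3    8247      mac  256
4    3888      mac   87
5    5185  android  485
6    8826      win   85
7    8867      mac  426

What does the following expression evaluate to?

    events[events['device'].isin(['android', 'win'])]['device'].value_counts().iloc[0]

3

filter rows where device in ['android', 'win']:
   kbytes   device    n
0    1756      win   80
1    6348      win  200
2    7222  android  360
5    5185  android  485
6    8826      win   85
value_counts of device:
device
win        3
android    2
Name: count, dtype: int64
Reading off the value at position 0, we get 3.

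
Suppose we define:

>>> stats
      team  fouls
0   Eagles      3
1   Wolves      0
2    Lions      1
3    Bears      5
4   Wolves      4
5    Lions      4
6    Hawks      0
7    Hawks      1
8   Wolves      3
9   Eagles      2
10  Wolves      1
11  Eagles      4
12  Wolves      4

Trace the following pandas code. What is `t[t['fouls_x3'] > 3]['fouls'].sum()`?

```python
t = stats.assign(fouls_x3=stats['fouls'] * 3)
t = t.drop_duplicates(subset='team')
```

8

add column fouls_x3 = stats['fouls'] * 3:
      team  fouls  fouls_x3
0   Eagles      3         9
1   Wolves      0         0
2    Lions      1         3
3    Bears      5        15
4   Wolves      4        12
5    Lions      4        12
6    Hawks      0         0
7    Hawks      1         3
8   Wolves      3         9
9   Eagles      2         6
10  Wolves      1         3
11  Eagles      4        12
12  Wolves      4        12
drop duplicate team (keep=first):
     team  fouls  fouls_x3
0  Eagles      3         9
1  Wolves      0         0
2   Lions      1         3
3   Bears      5        15
6   Hawks      0         0
filter rows where fouls_x3 > 3:
     team  fouls  fouls_x3
0  Eagles      3         9
3   Bears      5        15
Taking the sum of column 'fouls' gives 8.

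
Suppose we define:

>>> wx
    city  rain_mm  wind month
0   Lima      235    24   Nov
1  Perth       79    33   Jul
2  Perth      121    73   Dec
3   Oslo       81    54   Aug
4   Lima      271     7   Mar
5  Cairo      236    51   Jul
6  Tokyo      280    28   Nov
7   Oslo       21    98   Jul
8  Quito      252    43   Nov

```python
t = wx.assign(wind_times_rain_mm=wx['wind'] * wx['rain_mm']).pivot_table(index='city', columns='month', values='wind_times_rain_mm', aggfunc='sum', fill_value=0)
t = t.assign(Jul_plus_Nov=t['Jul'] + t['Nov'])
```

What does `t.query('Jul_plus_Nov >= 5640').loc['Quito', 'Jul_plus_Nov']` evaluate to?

add column wind_times_rain_mm = wx['wind'] * wx['rain_mm']:
    city  rain_mm  wind month  wind_times_rain_mm
0   Lima      235    24   Nov                5640
1  Perth       79    33   Jul                2607
2  Perth      121    73   Dec                8833
3   Oslo       81    54   Aug                4374
4   Lima      271     7   Mar                1897
5  Cairo      236    51   Jul               12036
6  Tokyo      280    28   Nov                7840
7   Oslo       21    98   Jul                2058
8  Quito      252    43   Nov               10836
pivot: rows=city, cols=month, sum(wind_times_rain_mm):
month   Aug   Dec    Jul   Mar    Nov
city                                 
Cairo     0     0  12036     0      0
Lima      0     0      0  1897   5640
Oslo   4374     0   2058     0      0
Perth     0  8833   2607     0      0
Quito     0     0      0     0  10836
Tokyo     0     0      0     0   7840
add column Jul_plus_Nov = t['Jul'] + t['Nov']:
month   Aug   Dec    Jul   Mar    Nov  Jul_plus_Nov
city                                               
Cairo     0     0  12036     0      0         12036
Lima      0     0      0  1897   5640          5640
Oslo   4374     0   2058     0      0          2058
Perth     0  8833   2607     0      0          2607
Quito     0     0      0     0  10836         10836
Tokyo     0     0      0     0   7840          7840
filter rows where Jul_plus_Nov >= 5640:
month  Aug  Dec    Jul   Mar    Nov  Jul_plus_Nov
city                                             
Cairo    0    0  12036     0      0         12036
Lima     0    0      0  1897   5640          5640
Quito    0    0      0     0  10836         10836
Tokyo    0    0      0     0   7840          7840
Reading off the value at row 'Quito', column 'Jul_plus_Nov', we get 10836.

10836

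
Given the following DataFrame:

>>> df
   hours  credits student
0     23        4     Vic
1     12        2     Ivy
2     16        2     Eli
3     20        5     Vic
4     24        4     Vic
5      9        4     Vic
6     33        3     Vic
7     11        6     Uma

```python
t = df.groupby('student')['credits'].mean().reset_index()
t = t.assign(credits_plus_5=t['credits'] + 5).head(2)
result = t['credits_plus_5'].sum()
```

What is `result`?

group by student, mean of credits:
student
Eli    2.0
Ivy    2.0
Uma    6.0
Vic    4.0
Name: credits, dtype: float64
reset_index():
  student  credits
0     Eli      2.0
1     Ivy      2.0
2     Uma      6.0
3     Vic      4.0
add column credits_plus_5 = t['credits'] + 5:
  student  credits  credits_plus_5
0     Eli      2.0             7.0
1     Ivy      2.0             7.0
2     Uma      6.0            11.0
3     Vic      4.0             9.0
take first 2 rows:
  student  credits  credits_plus_5
0     Eli      2.0             7.0
1     Ivy      2.0             7.0
Finally, sum of column 'credits_plus_5' = 14.0.

14.0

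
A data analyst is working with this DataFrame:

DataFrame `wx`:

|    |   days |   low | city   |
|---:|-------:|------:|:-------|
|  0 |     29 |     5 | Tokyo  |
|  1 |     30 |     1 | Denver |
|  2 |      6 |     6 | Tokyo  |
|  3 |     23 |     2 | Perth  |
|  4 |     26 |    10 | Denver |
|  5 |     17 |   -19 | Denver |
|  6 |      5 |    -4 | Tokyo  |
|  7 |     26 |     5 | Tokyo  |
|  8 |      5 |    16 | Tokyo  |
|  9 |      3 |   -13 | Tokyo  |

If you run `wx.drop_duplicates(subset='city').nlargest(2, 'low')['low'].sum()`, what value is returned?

7

drop duplicate city (keep=first):
   days  low    city
0    29    5   Tokyo
1    30    1  Denver
3    23    2   Perth
take 2 rows with largest low:
   days  low   city
0    29    5  Tokyo
3    23    2  Perth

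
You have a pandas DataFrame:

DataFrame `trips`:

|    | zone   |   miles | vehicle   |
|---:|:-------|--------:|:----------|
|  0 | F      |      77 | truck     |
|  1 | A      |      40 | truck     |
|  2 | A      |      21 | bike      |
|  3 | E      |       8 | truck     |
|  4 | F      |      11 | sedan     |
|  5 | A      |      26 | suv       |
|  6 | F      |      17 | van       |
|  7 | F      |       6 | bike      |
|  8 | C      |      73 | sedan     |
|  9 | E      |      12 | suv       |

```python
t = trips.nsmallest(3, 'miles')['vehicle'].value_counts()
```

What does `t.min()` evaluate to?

1

take 3 rows with smallest miles:
  zone  miles vehicle
7    F      6    bike
3    E      8   truck
4    F     11   sedan
value_counts of vehicle:
vehicle
bike     1
truck    1
sedan    1
Name: count, dtype: int64
Finally, min of the resulting series = 1.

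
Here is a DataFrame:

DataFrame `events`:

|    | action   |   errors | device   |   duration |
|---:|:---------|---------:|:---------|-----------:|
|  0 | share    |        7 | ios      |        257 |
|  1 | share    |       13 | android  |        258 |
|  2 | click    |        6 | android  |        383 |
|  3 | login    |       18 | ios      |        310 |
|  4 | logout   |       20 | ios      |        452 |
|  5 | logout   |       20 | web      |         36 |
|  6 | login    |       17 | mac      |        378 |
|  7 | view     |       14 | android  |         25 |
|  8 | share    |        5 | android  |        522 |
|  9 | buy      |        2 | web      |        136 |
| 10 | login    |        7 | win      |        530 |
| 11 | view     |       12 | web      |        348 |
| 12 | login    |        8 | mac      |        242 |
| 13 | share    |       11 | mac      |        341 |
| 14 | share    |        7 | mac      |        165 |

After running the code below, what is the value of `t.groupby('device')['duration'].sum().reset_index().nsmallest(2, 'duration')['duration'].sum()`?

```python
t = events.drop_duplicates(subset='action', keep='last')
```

drop duplicate action (keep=last):
    action  errors   device  duration
2    click       6  android       383
5   logout      20      web        36
9      buy       2      web       136
11    view      12      web       348
12   login       8      mac       242
14   share       7      mac       165
group by device, sum of duration:
device
android    383
mac        407
web        520
Name: duration, dtype: int64
reset_index():
    device  duration
0  android       383
1      mac       407
2      web       520
take 2 rows with smallest duration:
    device  duration
0  android       383
1      mac       407

790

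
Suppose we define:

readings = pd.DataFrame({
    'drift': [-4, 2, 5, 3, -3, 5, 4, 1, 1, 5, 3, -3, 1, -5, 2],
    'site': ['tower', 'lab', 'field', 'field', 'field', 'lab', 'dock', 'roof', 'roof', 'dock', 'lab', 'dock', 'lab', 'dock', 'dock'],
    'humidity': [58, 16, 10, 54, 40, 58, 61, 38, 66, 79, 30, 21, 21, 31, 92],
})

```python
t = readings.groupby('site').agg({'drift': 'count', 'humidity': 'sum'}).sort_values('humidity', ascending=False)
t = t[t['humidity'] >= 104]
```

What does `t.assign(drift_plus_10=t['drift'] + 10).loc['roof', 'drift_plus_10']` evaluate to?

group by site: count(drift), sum(humidity):
       drift  humidity
site                  
dock       5       284
field      3       104
lab        4       125
roof       2       104
tower      1        58
sort by humidity descending:
       drift  humidity
site                  
dock       5       284
lab        4       125
field      3       104
roof       2       104
tower      1        58
filter rows where humidity >= 104:
       drift  humidity
site                  
dock       5       284
lab        4       125
field      3       104
roof       2       104
add column drift_plus_10 = t['drift'] + 10:
       drift  humidity  drift_plus_10
site                                 
dock       5       284             15
lab        4       125             14
field      3       104             13
roof       2       104             12
Taking the value at row 'roof', column 'drift_plus_10' gives 12.

12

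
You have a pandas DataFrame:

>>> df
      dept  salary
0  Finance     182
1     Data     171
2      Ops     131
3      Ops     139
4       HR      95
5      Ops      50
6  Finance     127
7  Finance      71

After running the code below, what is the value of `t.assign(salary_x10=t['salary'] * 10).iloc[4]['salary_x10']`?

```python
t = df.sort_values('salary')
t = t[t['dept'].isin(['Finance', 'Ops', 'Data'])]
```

sort by salary:
      dept  salary
5      Ops      50
7  Finance      71
4       HR      95
6  Finance     127
2      Ops     131
3      Ops     139
1     Data     171
0  Finance     182
filter rows where dept in ['Finance', 'Ops', 'Data']:
      dept  salary
5      Ops      50
7  Finance      71
6  Finance     127
2      Ops     131
3      Ops     139
1     Data     171
0  Finance     182
add column salary_x10 = t['salary'] * 10:
      dept  salary  salary_x10
5      Ops      50         500
7  Finance      71         710
6  Finance     127        1270
2      Ops     131        1310
3      Ops     139        1390
1     Data     171        1710
0  Finance     182        1820

1390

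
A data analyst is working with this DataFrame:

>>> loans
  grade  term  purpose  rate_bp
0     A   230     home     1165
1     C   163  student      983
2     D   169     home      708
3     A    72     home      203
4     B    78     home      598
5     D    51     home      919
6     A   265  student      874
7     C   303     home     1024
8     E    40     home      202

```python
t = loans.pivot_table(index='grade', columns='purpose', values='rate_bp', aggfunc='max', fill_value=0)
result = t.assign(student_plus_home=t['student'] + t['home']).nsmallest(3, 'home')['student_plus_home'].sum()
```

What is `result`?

pivot: rows=grade, cols=purpose, max(rate_bp):
purpose  home  student
grade                 
A        1165      874
B         598        0
C        1024      983
D         919        0
E         202        0
add column student_plus_home = t['student'] + t['home']:
purpose  home  student  student_plus_home
grade                                    
A        1165      874               2039
B         598        0                598
C        1024      983               2007
D         919        0                919
E         202        0                202
take 3 rows with smallest home:
purpose  home  student  student_plus_home
grade                                    
E         202        0                202
B         598        0                598
D         919        0                919
Reading off the sum of column 'student_plus_home', we get 1719.

1719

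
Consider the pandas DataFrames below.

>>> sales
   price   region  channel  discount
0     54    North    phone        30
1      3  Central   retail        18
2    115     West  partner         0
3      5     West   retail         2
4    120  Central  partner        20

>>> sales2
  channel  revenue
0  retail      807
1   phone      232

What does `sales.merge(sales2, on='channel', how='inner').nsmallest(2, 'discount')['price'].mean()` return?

merge on 'channel' (how='inner') → 3 rows:
   price   region channel  discount  revenue
0     54    North   phone        30      232
1      3  Central  retail        18      807
2      5     West  retail         2      807
take 2 rows with smallest discount:
   price   region channel  discount  revenue
2      5     West  retail         2      807
1      3  Central  retail        18      807
Taking the mean of column 'price' gives 4.0.

4.0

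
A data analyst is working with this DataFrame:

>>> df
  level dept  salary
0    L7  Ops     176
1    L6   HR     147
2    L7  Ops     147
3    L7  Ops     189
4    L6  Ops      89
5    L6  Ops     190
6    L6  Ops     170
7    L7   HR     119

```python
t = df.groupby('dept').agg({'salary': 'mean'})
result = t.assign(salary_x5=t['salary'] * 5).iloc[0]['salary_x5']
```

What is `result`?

665.0

group by dept, mean of salary:
          salary
dept            
HR    133.000000
Ops   160.166667
add column salary_x5 = t['salary'] * 5:
          salary   salary_x5
dept                        
HR    133.000000  665.000000
Ops   160.166667  800.833333
So iloc[0]['salary_x5'] = 665.0.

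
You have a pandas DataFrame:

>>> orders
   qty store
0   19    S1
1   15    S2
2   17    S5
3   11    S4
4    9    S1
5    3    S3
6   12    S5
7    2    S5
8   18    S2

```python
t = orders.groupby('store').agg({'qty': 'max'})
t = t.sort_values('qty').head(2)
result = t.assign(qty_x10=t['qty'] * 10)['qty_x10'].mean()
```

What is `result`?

70.0

group by store, max of qty:
       qty
store     
S1      19
S2      18
S3       3
S4      11
S5      17
sort by qty:
       qty
store     
S3       3
S4      11
S5      17
S2      18
S1      19
take first 2 rows:
       qty
store     
S3       3
S4      11
add column qty_x10 = t['qty'] * 10:
       qty  qty_x10
store              
S3       3       30
S4      11      110
So mean() = 70.0.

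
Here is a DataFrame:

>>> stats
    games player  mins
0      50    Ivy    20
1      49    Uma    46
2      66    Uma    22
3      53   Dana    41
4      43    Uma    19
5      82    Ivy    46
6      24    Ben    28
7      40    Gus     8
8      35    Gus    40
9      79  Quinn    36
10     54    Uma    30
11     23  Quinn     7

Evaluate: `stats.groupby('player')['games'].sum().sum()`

group by player, sum of games:
player
Ben       24
Dana      53
Gus       75
Ivy      132
Quinn    102
Uma      212
Name: games, dtype: int64

598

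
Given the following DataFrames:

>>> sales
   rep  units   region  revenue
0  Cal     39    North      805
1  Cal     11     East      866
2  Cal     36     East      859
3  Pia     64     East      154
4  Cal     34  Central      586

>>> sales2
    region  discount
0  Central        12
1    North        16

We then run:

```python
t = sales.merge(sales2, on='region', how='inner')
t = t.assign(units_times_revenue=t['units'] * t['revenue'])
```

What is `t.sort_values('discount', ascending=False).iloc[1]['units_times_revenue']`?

merge on 'region' (how='inner') → 2 rows:
   rep  units   region  revenue  discount
0  Cal     39    North      805        16
1  Cal     34  Central      586        12
add column units_times_revenue = t['units'] * t['revenue']:
   rep  units   region  revenue  discount  units_times_revenue
0  Cal     39    North      805        16                31395
1  Cal     34  Central      586        12                19924
sort by discount descending:
   rep  units   region  revenue  discount  units_times_revenue
0  Cal     39    North      805        16                31395
1  Cal     34  Central      586        12                19924

19924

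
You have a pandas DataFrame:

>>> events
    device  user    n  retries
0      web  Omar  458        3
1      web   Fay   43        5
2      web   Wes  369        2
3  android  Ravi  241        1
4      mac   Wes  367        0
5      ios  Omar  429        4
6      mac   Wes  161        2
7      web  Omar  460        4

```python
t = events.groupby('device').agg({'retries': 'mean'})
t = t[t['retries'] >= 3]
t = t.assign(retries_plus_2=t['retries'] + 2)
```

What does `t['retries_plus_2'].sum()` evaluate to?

11.5

group by device, mean of retries:
         retries
device          
android      1.0
ios          4.0
mac          1.0
web          3.5
filter rows where retries >= 3:
        retries
device         
ios         4.0
web         3.5
add column retries_plus_2 = t['retries'] + 2:
        retries  retries_plus_2
device                         
ios         4.0             6.0
web         3.5             5.5
Finally, sum of column 'retries_plus_2' = 11.5.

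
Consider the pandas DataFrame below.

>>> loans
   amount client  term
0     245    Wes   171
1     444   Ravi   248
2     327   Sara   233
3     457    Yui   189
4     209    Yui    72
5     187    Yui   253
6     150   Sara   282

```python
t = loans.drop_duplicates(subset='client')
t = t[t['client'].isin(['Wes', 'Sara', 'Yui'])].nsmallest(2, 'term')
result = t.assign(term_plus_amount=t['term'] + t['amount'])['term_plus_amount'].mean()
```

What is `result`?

drop duplicate client (keep=first):
   amount client  term
0     245    Wes   171
1     444   Ravi   248
2     327   Sara   233
3     457    Yui   189
filter rows where client in ['Wes', 'Sara', 'Yui']:
   amount client  term
0     245    Wes   171
2     327   Sara   233
3     457    Yui   189
take 2 rows with smallest term:
   amount client  term
0     245    Wes   171
3     457    Yui   189
add column term_plus_amount = t['term'] + t['amount']:
   amount client  term  term_plus_amount
0     245    Wes   171               416
3     457    Yui   189               646

531.0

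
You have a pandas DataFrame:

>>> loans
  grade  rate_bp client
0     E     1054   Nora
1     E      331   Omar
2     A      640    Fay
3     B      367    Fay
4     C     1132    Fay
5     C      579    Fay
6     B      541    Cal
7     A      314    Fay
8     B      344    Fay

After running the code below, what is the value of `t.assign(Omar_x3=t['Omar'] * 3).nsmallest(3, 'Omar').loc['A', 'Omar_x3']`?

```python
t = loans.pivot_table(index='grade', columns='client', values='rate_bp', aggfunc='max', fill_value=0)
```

pivot: rows=grade, cols=client, max(rate_bp):
client  Cal   Fay  Nora  Omar
grade                        
A         0   640     0     0
B       541   367     0     0
C         0  1132     0     0
E         0     0  1054   331
add column Omar_x3 = t['Omar'] * 3:
client  Cal   Fay  Nora  Omar  Omar_x3
grade                                 
A         0   640     0     0        0
B       541   367     0     0        0
C         0  1132     0     0        0
E         0     0  1054   331      993
take 3 rows with smallest Omar:
client  Cal   Fay  Nora  Omar  Omar_x3
grade                                 
A         0   640     0     0        0
B       541   367     0     0        0
C         0  1132     0     0        0
Reading off the value at row 'A', column 'Omar_x3', we get 0.

0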